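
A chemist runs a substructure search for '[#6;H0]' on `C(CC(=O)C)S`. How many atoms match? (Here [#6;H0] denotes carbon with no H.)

1

The query [#6;H0] means: any carbon with no attached hydrogen.
Check the 6 heavy atoms by environment: 2× C (H2) → no; 1× C (H0) → match; 1× O (H0) → no; 1× C (H3) → no; 1× S (H1) → no.
That gives 1 matching atom.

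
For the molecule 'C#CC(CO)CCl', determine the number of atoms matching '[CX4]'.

3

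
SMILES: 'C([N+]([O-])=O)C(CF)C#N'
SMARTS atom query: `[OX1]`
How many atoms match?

2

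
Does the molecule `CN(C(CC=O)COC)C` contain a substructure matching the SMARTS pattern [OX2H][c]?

The pattern [OX2H][c] describes a hydroxyl oxygen attached to an aromatic carbon — a phenol.
The closest candidate here is a methoxy ether (-OCH3), but the oxygen has H0, not H1. No other fragment satisfies the full query, so there is no match.

No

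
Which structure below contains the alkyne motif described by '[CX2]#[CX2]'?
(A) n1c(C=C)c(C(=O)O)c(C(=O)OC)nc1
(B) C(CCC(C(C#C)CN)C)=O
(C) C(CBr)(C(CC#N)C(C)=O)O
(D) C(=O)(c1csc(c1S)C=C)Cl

B

[CX2]#[CX2] describes a carbon-carbon triple bond (an alkyne).
(A) has a vinyl group (-CH=CH2) but the C=C is a double bond; both carbons are CX3, not CX2.
(B) contains an ethynyl group (-C#CH), which satisfies every atom and bond constraint.
(C) has a nitrile (-C#N) but the triple bond is C#N, not C#C.
(D) has a vinyl group (-CH=CH2) but the C=C is a double bond; both carbons are CX3, not CX2.
So the answer is (B).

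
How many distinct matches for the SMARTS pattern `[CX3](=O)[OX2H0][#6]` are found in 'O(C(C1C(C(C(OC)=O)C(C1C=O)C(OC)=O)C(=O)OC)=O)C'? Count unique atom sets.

[CX3](=O)[OX2H0][#6] is the SMARTS for an ester: a carbonyl carbon bonded to an oxygen that is itself bonded to carbon (no H on that O).
The molecule carries 4 separate instances of a methyl-ester group (-C(=O)OCH3) meeting every constraint; each maps to a distinct set of atoms, giving 4 matches.

4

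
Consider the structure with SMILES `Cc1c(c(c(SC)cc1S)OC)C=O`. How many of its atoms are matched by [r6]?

The query [r6] means: r6 matches atoms in a six-membered ring.
Check the 14 heavy atoms by environment: 6× c (aromatic, in 6-ring) → match; 2× S (acyclic) → no; 4× C (acyclic) → no; 2× O (acyclic) → no.
That gives 6 matching atoms.

6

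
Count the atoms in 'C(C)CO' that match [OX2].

1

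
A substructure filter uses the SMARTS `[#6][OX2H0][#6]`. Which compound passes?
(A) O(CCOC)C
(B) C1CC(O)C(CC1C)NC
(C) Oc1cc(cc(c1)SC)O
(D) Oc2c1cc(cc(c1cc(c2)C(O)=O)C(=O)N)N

A

[#6][OX2H0][#6] describes an aliphatic oxygen bridging two carbons with no H on the oxygen (an ether).
(A) contains a methoxy ether (-OCH3), which satisfies every atom and bond constraint.
(B) has a hydroxyl group (-OH) but the oxygen has H1, not H0 bridging two carbons.
(C) has a hydroxyl group (-OH) but the oxygen has H1, not H0 bridging two carbons.
(D) has a carboxylic acid group (-C(=O)OH) but the -OH oxygen has H1; the =O is OX1, not OX2.
So the answer is (A).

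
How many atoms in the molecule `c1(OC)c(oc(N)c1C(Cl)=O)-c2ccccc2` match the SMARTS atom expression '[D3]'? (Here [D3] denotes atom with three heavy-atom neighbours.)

The query [D3] means: atom with exactly three heavy-atom neighbours.
Check the 17 heavy atoms by environment: 1× o (aromatic, D2) → no; 5× c (aromatic, D3) → match; 1× C (D3) → match; 1× O (D1) → no; 1× Cl (D1) → no; 1× O (D2) → no; 1× C (D1) → no; 5× c (aromatic, D2) → no; 1× N (D1) → no.
Summing the matching environments: 5 + 1 = 6 matching atoms.

6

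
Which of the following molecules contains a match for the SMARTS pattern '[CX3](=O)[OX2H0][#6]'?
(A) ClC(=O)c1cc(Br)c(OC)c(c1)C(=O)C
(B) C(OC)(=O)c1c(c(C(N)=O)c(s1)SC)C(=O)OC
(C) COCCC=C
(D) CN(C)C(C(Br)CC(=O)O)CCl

B

[CX3](=O)[OX2H0][#6] describes a carbonyl carbon bonded to an oxygen that is itself bonded to carbon (no H on that O) (an ester).
(A) has a methoxy ether (-OCH3) but the ether oxygen is not adjacent to a C=O carbon.
(B) contains a methyl-ester group (-C(=O)OCH3), which satisfies every atom and bond constraint.
(C) has a methoxy ether (-OCH3) but the ether oxygen is not adjacent to a C=O carbon.
(D) has a carboxylic acid group (-C(=O)OH) but the singly-bonded O carries H (OX2H1, not H0).
So the answer is (B).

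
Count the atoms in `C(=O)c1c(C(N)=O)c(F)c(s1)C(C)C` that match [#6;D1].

2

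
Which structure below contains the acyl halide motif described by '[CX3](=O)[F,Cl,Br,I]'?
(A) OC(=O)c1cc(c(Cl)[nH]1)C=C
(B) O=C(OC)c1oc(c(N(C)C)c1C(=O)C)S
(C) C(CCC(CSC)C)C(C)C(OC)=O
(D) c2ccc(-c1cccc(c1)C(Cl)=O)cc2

[CX3](=O)[F,Cl,Br,I] describes a carbonyl carbon bonded to a halogen (an acyl halide).
(A) has a chloro substituent but the Cl is not on a carbonyl carbon.
(B) has a methyl-ester group (-C(=O)OCH3) but the carbonyl is bonded to -O-C, not to a halogen.
(C) has a methyl-ester group (-C(=O)OCH3) but the carbonyl is bonded to -O-C, not to a halogen.
(D) contains an acyl chloride (-C(=O)Cl), which satisfies every atom and bond constraint.
So the answer is (D).

D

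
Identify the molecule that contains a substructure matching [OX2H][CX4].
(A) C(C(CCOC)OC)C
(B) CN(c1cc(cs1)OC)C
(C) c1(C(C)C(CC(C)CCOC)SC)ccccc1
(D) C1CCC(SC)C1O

[OX2H][CX4] describes a hydroxyl oxygen bound to an sp3 (X4) carbon (an aliphatic alcohol).
(A) has a methoxy ether (-OCH3) but the oxygen has H0 (ether), not H1.
(B) has a methoxy ether (-OCH3) but the oxygen has H0 (ether), not H1.
(C) has a methoxy ether (-OCH3) but the oxygen has H0 (ether), not H1.
(D) contains a hydroxyl group (-OH), which satisfies every atom and bond constraint.
So the answer is (D).

D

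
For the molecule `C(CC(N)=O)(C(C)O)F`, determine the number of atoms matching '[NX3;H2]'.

Check the 9 heavy atoms by environment: 1× C (H3, X4) → no; 2× C (H1, X4) → no; 1× C (H2, X4) → no; 1× O (H1, X2) → no; 1× F (H0, X1) → no; 1× C (H0, X3) → no; 1× O (H0, X1) → no; 1× N (H2, X3) → match.
That gives 1 matching atom.

1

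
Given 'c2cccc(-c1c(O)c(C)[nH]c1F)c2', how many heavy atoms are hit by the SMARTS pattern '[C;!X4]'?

0

Check the 14 heavy atoms by environment: 1× n (aromatic, X3) → no; 10× c (aromatic, X3) → no; 1× C (X4) → no; 1× O (X2) → no; 1× F (X1) → no.
No environment satisfies the query, so 0 matching atoms.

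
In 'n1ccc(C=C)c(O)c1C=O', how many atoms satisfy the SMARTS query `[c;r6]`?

5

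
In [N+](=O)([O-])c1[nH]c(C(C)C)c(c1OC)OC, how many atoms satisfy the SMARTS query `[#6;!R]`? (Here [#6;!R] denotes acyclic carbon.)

5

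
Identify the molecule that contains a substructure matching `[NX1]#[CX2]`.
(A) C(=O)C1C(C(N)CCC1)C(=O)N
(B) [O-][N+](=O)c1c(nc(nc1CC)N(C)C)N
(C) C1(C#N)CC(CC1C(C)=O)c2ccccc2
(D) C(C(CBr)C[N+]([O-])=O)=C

C

[NX1]#[CX2] describes a nitrogen triple-bonded to a two-connected carbon (a nitrile).
(A) has a primary amino group (-NH2) but the nitrogen is NX3 (three connections), not NX1 triple-bonded.
(B) has a nitro group (-[N+](=O)[O-]) but there is no C#N triple bond.
(C) contains a nitrile (-C#N), which satisfies every atom and bond constraint.
(D) has a nitro group (-[N+](=O)[O-]) but there is no C#N triple bond.
So the answer is (C).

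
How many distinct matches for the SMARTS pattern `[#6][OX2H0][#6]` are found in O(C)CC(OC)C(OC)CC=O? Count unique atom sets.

3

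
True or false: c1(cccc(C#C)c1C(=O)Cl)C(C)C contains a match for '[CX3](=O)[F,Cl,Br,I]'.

True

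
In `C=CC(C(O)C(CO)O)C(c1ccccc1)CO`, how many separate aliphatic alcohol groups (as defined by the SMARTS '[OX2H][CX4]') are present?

[OX2H][CX4] is the SMARTS for an aliphatic alcohol: a hydroxyl oxygen bound to an sp3 (X4) carbon.
The molecule carries 4 separate instances of a hydroxyl group (-OH) meeting every constraint; each maps to a distinct set of atoms, giving 4 matches.

4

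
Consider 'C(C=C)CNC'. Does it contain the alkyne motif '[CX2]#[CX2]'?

No

The pattern [CX2]#[CX2] describes a carbon-carbon triple bond — an alkyne.
The closest candidate here is a vinyl group (-CH=CH2), but the C=C is a double bond; both carbons are CX3, not CX2. No other fragment satisfies the full query, so there is no match.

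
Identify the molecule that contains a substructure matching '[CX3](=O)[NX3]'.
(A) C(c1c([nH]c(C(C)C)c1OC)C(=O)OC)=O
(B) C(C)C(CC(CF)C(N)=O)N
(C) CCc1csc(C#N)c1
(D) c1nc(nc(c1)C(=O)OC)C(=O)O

B

[CX3](=O)[NX3] describes a carbonyl carbon bonded to a trivalent nitrogen (an amide).
(A) has a methyl-ester group (-C(=O)OCH3) but the carbonyl is bonded to O, not to an NX3 nitrogen.
(B) contains a primary amide (-C(=O)NH2), which satisfies every atom and bond constraint.
(C) has a nitrile (-C#N) but the nitrile N is NX1 (triple-bonded), not NX3.
(D) has a methyl-ester group (-C(=O)OCH3) but the carbonyl is bonded to O, not to an NX3 nitrogen.
So the answer is (B).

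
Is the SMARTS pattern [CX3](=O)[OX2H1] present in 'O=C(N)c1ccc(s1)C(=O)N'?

The pattern [CX3](=O)[OX2H1] describes an sp2 carbon double-bonded to O and single-bonded to an -OH oxygen — a carboxylic acid.
The closest candidate here is a primary amide (-C(=O)NH2), but the carbonyl is bonded to N, not to an -OH oxygen. No other fragment satisfies the full query, so there is no match.

No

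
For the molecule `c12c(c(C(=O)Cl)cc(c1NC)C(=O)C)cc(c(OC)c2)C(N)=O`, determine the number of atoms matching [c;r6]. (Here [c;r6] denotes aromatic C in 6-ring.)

Check the 23 heavy atoms by environment: 10× c (aromatic, in 6-ring) → match; 6× C (acyclic) → no; 4× O (acyclic) → no; 1× Cl (acyclic) → no; 2× N (acyclic) → no.
That gives 10 matching atoms.

10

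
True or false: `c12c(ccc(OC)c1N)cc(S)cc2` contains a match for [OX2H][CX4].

False

The pattern [OX2H][CX4] describes a hydroxyl oxygen bound to an sp3 (X4) carbon — an aliphatic alcohol.
The closest candidate here is a methoxy ether (-OCH3), but the oxygen has H0 (ether), not H1. No other fragment satisfies the full query, so there is no match.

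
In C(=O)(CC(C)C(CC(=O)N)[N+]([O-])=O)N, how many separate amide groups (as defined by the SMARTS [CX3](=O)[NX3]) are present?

2

[CX3](=O)[NX3] is the SMARTS for an amide: a carbonyl carbon bonded to a trivalent nitrogen.
The molecule carries 2 separate instances of a primary amide (-C(=O)NH2) meeting every constraint; each maps to a distinct set of atoms, giving 2 matches.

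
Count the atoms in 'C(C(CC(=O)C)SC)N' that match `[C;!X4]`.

1

The query [C;!X4] means: aliphatic carbon that does not have four total connections.
Check the 9 heavy atoms by environment: 5× C (X4) → no; 1× C (X3) → match; 1× O (X1) → no; 1× N (X3) → no; 1× S (X2) → no.
That gives 1 matching atom.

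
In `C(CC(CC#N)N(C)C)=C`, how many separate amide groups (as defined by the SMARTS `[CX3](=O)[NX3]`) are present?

[CX3](=O)[NX3] is the SMARTS for an amide: a carbonyl carbon bonded to a trivalent nitrogen.
The molecule has a nitrile (-C#N), but the nitrile N is NX1 (triple-bonded), not NX3; nothing else fits, so there are 0 matches.

0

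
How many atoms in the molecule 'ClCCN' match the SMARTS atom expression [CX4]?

2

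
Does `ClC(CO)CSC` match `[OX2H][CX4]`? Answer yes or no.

Yes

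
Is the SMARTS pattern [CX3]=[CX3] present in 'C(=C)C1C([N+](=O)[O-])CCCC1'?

Yes

The pattern [CX3]=[CX3] describes a non-aromatic C=C double bond between two sp2 carbons — an alkene.
The molecule carries a vinyl group (-CH=CH2), whose atoms satisfy every constraint of the query, so the pattern matches.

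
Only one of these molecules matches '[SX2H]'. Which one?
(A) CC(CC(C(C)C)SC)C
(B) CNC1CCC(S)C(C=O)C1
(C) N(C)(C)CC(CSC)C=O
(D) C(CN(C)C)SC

B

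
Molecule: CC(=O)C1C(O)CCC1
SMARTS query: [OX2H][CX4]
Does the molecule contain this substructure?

Yes

The pattern [OX2H][CX4] describes a hydroxyl oxygen bound to an sp3 (X4) carbon — an aliphatic alcohol.
The molecule carries a hydroxyl group (-OH), whose atoms satisfy every constraint of the query, so the pattern matches.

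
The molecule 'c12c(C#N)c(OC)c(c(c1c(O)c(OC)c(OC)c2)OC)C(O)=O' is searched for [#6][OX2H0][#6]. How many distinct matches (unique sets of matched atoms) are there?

[#6][OX2H0][#6] is the SMARTS for an ether: an aliphatic oxygen bridging two carbons with no H on the oxygen.
The molecule carries 4 separate instances of a methoxy ether (-OCH3) meeting every constraint; each maps to a distinct set of atoms, giving 4 matches.

4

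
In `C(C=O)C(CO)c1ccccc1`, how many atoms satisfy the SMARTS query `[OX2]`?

1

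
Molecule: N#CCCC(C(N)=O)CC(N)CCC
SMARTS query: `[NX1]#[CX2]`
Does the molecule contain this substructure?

Yes

The pattern [NX1]#[CX2] describes a nitrogen triple-bonded to a two-connected carbon — a nitrile.
The molecule carries a nitrile (-C#N), whose atoms satisfy every constraint of the query, so the pattern matches.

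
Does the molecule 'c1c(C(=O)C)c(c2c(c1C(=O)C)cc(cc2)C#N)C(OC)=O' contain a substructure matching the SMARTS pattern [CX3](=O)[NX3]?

No

The pattern [CX3](=O)[NX3] describes a carbonyl carbon bonded to a trivalent nitrogen — an amide.
The closest candidate here is a nitrile (-C#N), but the nitrile N is NX1 (triple-bonded), not NX3. No other fragment satisfies the full query, so there is no match.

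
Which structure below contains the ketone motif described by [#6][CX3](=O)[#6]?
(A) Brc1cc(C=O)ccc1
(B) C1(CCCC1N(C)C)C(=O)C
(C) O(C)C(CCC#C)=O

B

[#6][CX3](=O)[#6] describes a carbonyl carbon (no H) flanked by two carbons (a ketone).
(A) has an aldehyde (-CHO) but the carbonyl carbon has H1, so it is not flanked by two carbons.
(B) contains an acetyl/ketone group (-C(=O)CH3), which satisfies every atom and bond constraint.
(C) has a methyl-ester group (-C(=O)OCH3) but one neighbour of the carbonyl carbon is O, not C.
So the answer is (B).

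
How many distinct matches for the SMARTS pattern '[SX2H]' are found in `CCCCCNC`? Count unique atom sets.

0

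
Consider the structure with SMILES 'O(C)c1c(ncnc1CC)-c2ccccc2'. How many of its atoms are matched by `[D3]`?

4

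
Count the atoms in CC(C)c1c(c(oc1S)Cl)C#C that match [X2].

4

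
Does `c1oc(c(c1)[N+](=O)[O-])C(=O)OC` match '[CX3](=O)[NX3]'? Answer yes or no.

The pattern [CX3](=O)[NX3] describes a carbonyl carbon bonded to a trivalent nitrogen — an amide.
The closest candidate here is a methyl-ester group (-C(=O)OCH3), but the carbonyl is bonded to O, not to an NX3 nitrogen. No other fragment satisfies the full query, so there is no match.

No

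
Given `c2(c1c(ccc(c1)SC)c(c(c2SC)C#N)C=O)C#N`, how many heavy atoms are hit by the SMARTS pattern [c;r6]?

10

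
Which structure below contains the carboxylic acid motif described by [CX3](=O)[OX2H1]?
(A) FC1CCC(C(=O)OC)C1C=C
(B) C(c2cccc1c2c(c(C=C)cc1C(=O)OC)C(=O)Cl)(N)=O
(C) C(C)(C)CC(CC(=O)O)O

[CX3](=O)[OX2H1] describes an sp2 carbon double-bonded to O and single-bonded to an -OH oxygen (a carboxylic acid).
(A) has a methyl-ester group (-C(=O)OCH3) but the singly-bonded O has no H (OX2H0, not OX2H1).
(B) has a methyl-ester group (-C(=O)OCH3) but the singly-bonded O has no H (OX2H0, not OX2H1).
(C) contains a carboxylic acid group (-C(=O)OH), which satisfies every atom and bond constraint.
So the answer is (C).

C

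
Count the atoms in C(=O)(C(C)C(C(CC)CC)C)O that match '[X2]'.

The query [X2] means: any atom with exactly two total connections (bonds + H).
Check the 12 heavy atoms by environment: 9× C (X4) → no; 1× C (X3) → no; 1× O (X1) → no; 1× O (X2) → match.
That gives 1 matching atom.

1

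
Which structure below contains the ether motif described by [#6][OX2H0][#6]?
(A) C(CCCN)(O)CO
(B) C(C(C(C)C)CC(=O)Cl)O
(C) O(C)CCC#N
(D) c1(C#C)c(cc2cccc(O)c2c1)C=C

C

[#6][OX2H0][#6] describes an aliphatic oxygen bridging two carbons with no H on the oxygen (an ether).
(A) has a hydroxyl group (-OH) but the oxygen has H1, not H0 bridging two carbons.
(B) has a hydroxyl group (-OH) but the oxygen has H1, not H0 bridging two carbons.
(C) contains a methoxy ether (-OCH3), which satisfies every atom and bond constraint.
(D) has a hydroxyl group (-OH) but the oxygen has H1, not H0 bridging two carbons.
So the answer is (C).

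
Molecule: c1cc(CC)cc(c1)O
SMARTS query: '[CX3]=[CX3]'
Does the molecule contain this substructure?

No

The pattern [CX3]=[CX3] describes a non-aromatic C=C double bond between two sp2 carbons — an alkene.
The closest candidate here is an ethyl group (-CH2CH3), but its C-C bond is a single bond between CX4 carbons, not CX3=CX3. No other fragment satisfies the full query, so there is no match.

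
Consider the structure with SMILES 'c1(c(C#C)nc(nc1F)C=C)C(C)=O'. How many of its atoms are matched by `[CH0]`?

The query [CH0] means: aliphatic carbon with no attached hydrogen.
Check the 14 heavy atoms by environment: 2× n (aromatic, H0) → no; 4× c (aromatic, H0) → no; 2× C (H1) → no; 1× C (H2) → no; 2× C (H0) → match; 1× O (H0) → no; 1× C (H3) → no; 1× F (H0) → no.
That gives 2 matching atoms.

2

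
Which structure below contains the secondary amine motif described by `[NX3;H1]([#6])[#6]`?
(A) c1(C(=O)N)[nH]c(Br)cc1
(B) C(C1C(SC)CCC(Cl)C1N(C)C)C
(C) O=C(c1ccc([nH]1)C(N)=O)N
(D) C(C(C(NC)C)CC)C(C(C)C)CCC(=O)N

[NX3;H1]([#6])[#6] describes a trivalent nitrogen with one H, bonded to two carbons (a secondary amine).
(A) has a primary amide (-C(=O)NH2) but the -C(=O)NH2 nitrogen has H2, not H1.
(B) has a dimethylamino group (-N(CH3)2) but the nitrogen has H0, not H1.
(C) has a primary amide (-C(=O)NH2) but the -C(=O)NH2 nitrogen has H2, not H1.
(D) contains an N-methylamino group (-NHCH3), which satisfies every atom and bond constraint.
So the answer is (D).

D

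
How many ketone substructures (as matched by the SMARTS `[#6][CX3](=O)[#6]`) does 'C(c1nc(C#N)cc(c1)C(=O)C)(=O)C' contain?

[#6][CX3](=O)[#6] is the SMARTS for a ketone: a carbonyl carbon (no H) flanked by two carbons.
The molecule carries 2 separate instances of an acetyl/ketone group (-C(=O)CH3) meeting every constraint; each maps to a distinct set of atoms, giving 2 matches.

2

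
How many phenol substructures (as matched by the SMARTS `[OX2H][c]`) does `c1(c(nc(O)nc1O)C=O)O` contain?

[OX2H][c] is the SMARTS for a phenol: a hydroxyl oxygen attached to an aromatic carbon.
The molecule carries 3 separate instances of a hydroxyl group (-OH) meeting every constraint; each maps to a distinct set of atoms, giving 3 matches.

3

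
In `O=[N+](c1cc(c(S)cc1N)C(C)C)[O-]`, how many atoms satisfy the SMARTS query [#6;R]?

The query [#6;R] means: carbon that is part of a ring.
Check the 14 heavy atoms by environment: 6× c (aromatic, in 6-ring) → match; 1× N (acyclic) → no; 3× C (acyclic) → no; 1× S (acyclic) → no; 1× N (charge +1, acyclic) → no; 1× O (charge -1, acyclic) → no; 1× O (acyclic) → no.
That gives 6 matching atoms.

6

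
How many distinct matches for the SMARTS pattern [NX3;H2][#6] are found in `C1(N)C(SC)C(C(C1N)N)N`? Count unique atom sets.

4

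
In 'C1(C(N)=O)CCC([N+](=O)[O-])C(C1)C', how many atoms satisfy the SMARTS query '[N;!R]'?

2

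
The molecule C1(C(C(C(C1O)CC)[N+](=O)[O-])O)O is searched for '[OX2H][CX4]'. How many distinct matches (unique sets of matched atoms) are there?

3

[OX2H][CX4] is the SMARTS for an aliphatic alcohol: a hydroxyl oxygen bound to an sp3 (X4) carbon.
The molecule carries 3 separate instances of a hydroxyl group (-OH) meeting every constraint; each maps to a distinct set of atoms, giving 3 matches.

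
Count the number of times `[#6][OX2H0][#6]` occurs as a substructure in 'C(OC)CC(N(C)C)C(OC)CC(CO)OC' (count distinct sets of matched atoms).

[#6][OX2H0][#6] is the SMARTS for an ether: an aliphatic oxygen bridging two carbons with no H on the oxygen.
The molecule carries 3 separate instances of a methoxy ether (-OCH3) meeting every constraint; each maps to a distinct set of atoms, giving 3 matches.

3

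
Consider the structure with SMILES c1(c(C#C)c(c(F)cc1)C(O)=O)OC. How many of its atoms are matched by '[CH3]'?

The query [CH3] means: aliphatic carbon with exactly three hydrogens.
Check the 14 heavy atoms by environment: 4× c (aromatic, H0) → no; 2× c (aromatic, H1) → no; 2× O (H0) → no; 1× C (H3) → match; 2× C (H0) → no; 1× O (H1) → no; 1× C (H1) → no; 1× F (H0) → no.
That gives 1 matching atom.

1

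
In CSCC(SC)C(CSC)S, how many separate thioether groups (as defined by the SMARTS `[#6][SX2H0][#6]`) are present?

3

[#6][SX2H0][#6] is the SMARTS for a thioether: an aliphatic sulfur bridging two carbons with no H on the sulfur.
The molecule carries 3 separate instances of a methylthio ether (-SCH3) meeting every constraint; each maps to a distinct set of atoms, giving 3 matches.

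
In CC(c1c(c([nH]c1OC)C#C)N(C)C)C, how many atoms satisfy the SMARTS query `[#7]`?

2

Check the 15 heavy atoms by environment: 1× n (aromatic) → match; 4× c (aromatic) → no; 8× C → no; 1× O → no; 1× N → match.
Summing the matching environments: 1 + 1 = 2 matching atoms.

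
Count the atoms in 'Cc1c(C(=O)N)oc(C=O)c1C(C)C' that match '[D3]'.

6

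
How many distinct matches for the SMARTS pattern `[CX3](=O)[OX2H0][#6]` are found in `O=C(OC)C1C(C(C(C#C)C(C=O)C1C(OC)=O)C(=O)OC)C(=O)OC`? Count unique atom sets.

4

[CX3](=O)[OX2H0][#6] is the SMARTS for an ester: a carbonyl carbon bonded to an oxygen that is itself bonded to carbon (no H on that O).
The molecule carries 4 separate instances of a methyl-ester group (-C(=O)OCH3) meeting every constraint; each maps to a distinct set of atoms, giving 4 matches.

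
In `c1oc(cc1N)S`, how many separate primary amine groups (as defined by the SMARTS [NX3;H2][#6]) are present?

1

[NX3;H2][#6] is the SMARTS for a primary amine: a trivalent nitrogen with two H attached to carbon.
Exactly one fragment in the molecule meets all constraints, giving 1 match.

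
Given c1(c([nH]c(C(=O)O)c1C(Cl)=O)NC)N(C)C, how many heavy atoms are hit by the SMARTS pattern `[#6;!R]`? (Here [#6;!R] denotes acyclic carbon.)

5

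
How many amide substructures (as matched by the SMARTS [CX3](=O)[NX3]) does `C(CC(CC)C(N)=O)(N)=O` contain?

2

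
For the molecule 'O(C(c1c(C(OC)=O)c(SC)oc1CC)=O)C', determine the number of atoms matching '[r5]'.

Check the 17 heavy atoms by environment: 1× o (aromatic, in 5-ring) → match; 4× c (aromatic, in 5-ring) → match; 7× C (acyclic) → no; 4× O (acyclic) → no; 1× S (acyclic) → no.
Summing the matching environments: 1 + 4 = 5 matching atoms.

5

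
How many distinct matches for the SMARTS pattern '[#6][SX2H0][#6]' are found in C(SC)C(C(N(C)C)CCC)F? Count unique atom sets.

1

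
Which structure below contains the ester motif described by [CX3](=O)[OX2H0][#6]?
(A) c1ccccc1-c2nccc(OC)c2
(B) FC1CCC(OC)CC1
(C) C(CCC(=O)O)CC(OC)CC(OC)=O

C

[CX3](=O)[OX2H0][#6] describes a carbonyl carbon bonded to an oxygen that is itself bonded to carbon (no H on that O) (an ester).
(A) has a methoxy ether (-OCH3) but the ether oxygen is not adjacent to a C=O carbon.
(B) has a methoxy ether (-OCH3) but the ether oxygen is not adjacent to a C=O carbon.
(C) contains a methyl-ester group (-C(=O)OCH3), which satisfies every atom and bond constraint.
So the answer is (C).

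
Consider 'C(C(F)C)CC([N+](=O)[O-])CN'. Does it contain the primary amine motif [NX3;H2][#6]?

Yes

The pattern [NX3;H2][#6] describes a trivalent nitrogen with two H attached to carbon — a primary amine.
The molecule carries a primary amino group (-NH2), whose atoms satisfy every constraint of the query, so the pattern matches.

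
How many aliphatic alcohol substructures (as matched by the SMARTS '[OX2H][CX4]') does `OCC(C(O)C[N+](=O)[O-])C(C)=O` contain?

2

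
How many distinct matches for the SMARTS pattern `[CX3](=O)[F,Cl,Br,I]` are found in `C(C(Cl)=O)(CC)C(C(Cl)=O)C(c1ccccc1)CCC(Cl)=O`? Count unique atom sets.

3

[CX3](=O)[F,Cl,Br,I] is the SMARTS for an acyl halide: a carbonyl carbon bonded to a halogen.
The molecule carries 3 separate instances of an acyl chloride (-C(=O)Cl) meeting every constraint; each maps to a distinct set of atoms, giving 3 matches.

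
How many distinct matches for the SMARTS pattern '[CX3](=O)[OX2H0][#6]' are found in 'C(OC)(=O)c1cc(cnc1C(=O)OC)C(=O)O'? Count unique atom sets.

2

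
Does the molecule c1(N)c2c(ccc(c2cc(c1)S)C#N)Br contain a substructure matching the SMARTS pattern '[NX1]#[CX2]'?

Yes

The pattern [NX1]#[CX2] describes a nitrogen triple-bonded to a two-connected carbon — a nitrile.
The molecule carries a nitrile (-C#N), whose atoms satisfy every constraint of the query, so the pattern matches.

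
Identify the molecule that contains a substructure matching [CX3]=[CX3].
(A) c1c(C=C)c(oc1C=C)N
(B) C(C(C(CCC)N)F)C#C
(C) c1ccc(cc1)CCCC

[CX3]=[CX3] describes a non-aromatic C=C double bond between two sp2 carbons (an alkene).
(A) contains a vinyl group (-CH=CH2), which satisfies every atom and bond constraint.
(B) has an ethynyl group (-C#CH) but the C-C bond is a triple bond, not a double bond.
(C) has an ethyl group (-CH2CH3) but its C-C bond is a single bond between CX4 carbons, not CX3=CX3.
So the answer is (A).

A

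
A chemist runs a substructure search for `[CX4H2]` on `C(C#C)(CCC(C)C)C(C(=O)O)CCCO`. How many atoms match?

5

The query [CX4H2] means: sp3 carbon (X4) with exactly two hydrogens.
Check the 16 heavy atoms by environment: 5× C (H2, X4) → match; 3× C (H1, X4) → no; 1× C (H0, X3) → no; 1× O (H0, X1) → no; 2× O (H1, X2) → no; 2× C (H3, X4) → no; 1× C (H0, X2) → no; 1× C (H1, X2) → no.
That gives 5 matching atoms.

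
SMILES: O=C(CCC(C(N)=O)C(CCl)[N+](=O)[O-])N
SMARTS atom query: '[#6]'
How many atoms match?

7

The query [#6] means: #6 matches any atom with atomic number 6 (carbon, aromatic or aliphatic).
Check the 15 heavy atoms by environment: 7× C → match; 3× O → no; 2× N → no; 1× Cl → no; 1× N (charge +1) → no; 1× O (charge -1) → no.
That gives 7 matching atoms.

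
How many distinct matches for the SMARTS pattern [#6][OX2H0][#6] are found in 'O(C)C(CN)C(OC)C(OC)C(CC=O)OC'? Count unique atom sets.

[#6][OX2H0][#6] is the SMARTS for an ether: an aliphatic oxygen bridging two carbons with no H on the oxygen.
The molecule carries 4 separate instances of a methoxy ether (-OCH3) meeting every constraint; each maps to a distinct set of atoms, giving 4 matches.

4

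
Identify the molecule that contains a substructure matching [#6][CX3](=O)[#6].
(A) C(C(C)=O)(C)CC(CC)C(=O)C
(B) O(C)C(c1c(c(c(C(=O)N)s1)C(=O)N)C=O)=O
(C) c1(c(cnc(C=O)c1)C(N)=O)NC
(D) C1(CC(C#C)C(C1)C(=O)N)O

A

[#6][CX3](=O)[#6] describes a carbonyl carbon (no H) flanked by two carbons (a ketone).
(A) contains an acetyl/ketone group (-C(=O)CH3), which satisfies every atom and bond constraint.
(B) has a primary amide (-C(=O)NH2) but one neighbour of the carbonyl carbon is N, not C.
(C) has an aldehyde (-CHO) but the carbonyl carbon has H1, so it is not flanked by two carbons.
(D) has a primary amide (-C(=O)NH2) but one neighbour of the carbonyl carbon is N, not C.
So the answer is (A).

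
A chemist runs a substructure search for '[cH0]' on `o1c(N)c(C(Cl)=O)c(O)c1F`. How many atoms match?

The query [cH0] means: aromatic carbon with no attached hydrogen (substituted or ring-fusion).
Check the 11 heavy atoms by environment: 1× o (aromatic, H0) → no; 4× c (aromatic, H0) → match; 1× F (H0) → no; 1× C (H0) → no; 1× O (H0) → no; 1× Cl (H0) → no; 1× O (H1) → no; 1× N (H2) → no.
That gives 4 matching atoms.

4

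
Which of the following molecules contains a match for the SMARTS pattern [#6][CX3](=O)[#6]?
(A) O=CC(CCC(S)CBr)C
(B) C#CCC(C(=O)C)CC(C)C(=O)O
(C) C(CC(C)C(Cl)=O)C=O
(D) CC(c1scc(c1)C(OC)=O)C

[#6][CX3](=O)[#6] describes a carbonyl carbon (no H) flanked by two carbons (a ketone).
(A) has an aldehyde (-CHO) but the carbonyl carbon has H1, so it is not flanked by two carbons.
(B) contains an acetyl/ketone group (-C(=O)CH3), which satisfies every atom and bond constraint.
(C) has an aldehyde (-CHO) but the carbonyl carbon has H1, so it is not flanked by two carbons.
(D) has a methyl-ester group (-C(=O)OCH3) but one neighbour of the carbonyl carbon is O, not C.
So the answer is (B).

B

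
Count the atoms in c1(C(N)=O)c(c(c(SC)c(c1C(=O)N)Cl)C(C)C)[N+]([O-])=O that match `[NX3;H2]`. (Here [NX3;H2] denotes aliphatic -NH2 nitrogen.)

2

Check the 21 heavy atoms by environment: 6× c (aromatic, H0, X3) → no; 1× N (charge +1, H0, X3) → no; 1× O (charge -1, H0, X1) → no; 3× O (H0, X1) → no; 2× C (H0, X3) → no; 2× N (H2, X3) → match; 1× C (H1, X4) → no; 3× C (H3, X4) → no; 1× S (H0, X2) → no; 1× Cl (H0, X1) → no.
That gives 2 matching atoms.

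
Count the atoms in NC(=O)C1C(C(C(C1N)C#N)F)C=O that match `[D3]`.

The query [D3] means: atom with exactly three heavy-atom neighbours.
Check the 14 heavy atoms by environment: 6× C (D3) → match; 2× C (D2) → no; 2× O (D1) → no; 3× N (D1) → no; 1× F (D1) → no.
That gives 6 matching atoms.

6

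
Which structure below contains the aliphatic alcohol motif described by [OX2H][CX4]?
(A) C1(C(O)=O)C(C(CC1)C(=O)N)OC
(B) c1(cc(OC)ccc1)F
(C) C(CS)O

C

[OX2H][CX4] describes a hydroxyl oxygen bound to an sp3 (X4) carbon (an aliphatic alcohol).
(A) has a carboxylic acid group (-C(=O)OH) but the -OH is on a CX3 carbonyl carbon, not a CX4 carbon.
(B) has a methoxy ether (-OCH3) but the oxygen has H0 (ether), not H1.
(C) contains a hydroxyl group (-OH), which satisfies every atom and bond constraint.
So the answer is (C).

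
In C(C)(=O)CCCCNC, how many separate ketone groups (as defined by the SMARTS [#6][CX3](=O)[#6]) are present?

1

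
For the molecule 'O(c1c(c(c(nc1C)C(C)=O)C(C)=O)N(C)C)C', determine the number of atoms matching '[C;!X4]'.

2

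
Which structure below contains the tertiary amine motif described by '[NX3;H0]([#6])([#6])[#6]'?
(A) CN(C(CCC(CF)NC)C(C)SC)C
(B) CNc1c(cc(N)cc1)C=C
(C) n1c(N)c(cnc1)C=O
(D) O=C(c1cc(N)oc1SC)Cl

A

[NX3;H0]([#6])([#6])[#6] describes a trivalent nitrogen with no H, bonded to three carbons (a tertiary amine).
(A) contains a dimethylamino group (-N(CH3)2), which satisfies every atom and bond constraint.
(B) has an N-methylamino group (-NHCH3) but the nitrogen still has one H (H1), not H0.
(C) has a primary amino group (-NH2) but the nitrogen has H2, not H0 with three carbons.
(D) has a primary amino group (-NH2) but the nitrogen has H2, not H0 with three carbons.
So the answer is (A).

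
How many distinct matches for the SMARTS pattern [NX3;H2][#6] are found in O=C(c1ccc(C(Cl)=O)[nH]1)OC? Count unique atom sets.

0

[NX3;H2][#6] is the SMARTS for a primary amine: a trivalent nitrogen with two H attached to carbon.
No fragment in the molecule satisfies every constraint, giving 0 matches.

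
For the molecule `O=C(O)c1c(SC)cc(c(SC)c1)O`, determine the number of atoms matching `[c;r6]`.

6

The query [c;r6] means: aromatic carbon that belongs to a six-membered ring.
Check the 14 heavy atoms by environment: 6× c (aromatic, in 6-ring) → match; 3× O (acyclic) → no; 2× S (acyclic) → no; 3× C (acyclic) → no.
That gives 6 matching atoms.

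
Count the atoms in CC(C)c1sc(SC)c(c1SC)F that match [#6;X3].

4

Check the 13 heavy atoms by environment: 1× s (aromatic, X2) → no; 4× c (aromatic, X3) → match; 2× S (X2) → no; 5× C (X4) → no; 1× F (X1) → no.
That gives 4 matching atoms.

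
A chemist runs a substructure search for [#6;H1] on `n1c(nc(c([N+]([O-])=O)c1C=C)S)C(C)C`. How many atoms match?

2

The query [#6;H1] means: any carbon bearing exactly one hydrogen.
Check the 15 heavy atoms by environment: 2× n (aromatic, H0) → no; 4× c (aromatic, H0) → no; 2× C (H1) → match; 2× C (H3) → no; 1× S (H1) → no; 1× C (H2) → no; 1× N (charge +1, H0) → no; 1× O (charge -1, H0) → no; 1× O (H0) → no.
That gives 2 matching atoms.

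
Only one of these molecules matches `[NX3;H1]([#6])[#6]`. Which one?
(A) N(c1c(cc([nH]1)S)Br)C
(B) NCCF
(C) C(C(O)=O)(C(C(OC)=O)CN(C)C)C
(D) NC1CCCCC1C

A

[NX3;H1]([#6])[#6] describes a trivalent nitrogen with one H, bonded to two carbons (a secondary amine).
(A) contains an N-methylamino group (-NHCH3), which satisfies every atom and bond constraint.
(B) has a primary amino group (-NH2) but the nitrogen has H2 and only one carbon neighbour.
(C) has a dimethylamino group (-N(CH3)2) but the nitrogen has H0, not H1.
(D) has a primary amino group (-NH2) but the nitrogen has H2 and only one carbon neighbour.
So the answer is (A).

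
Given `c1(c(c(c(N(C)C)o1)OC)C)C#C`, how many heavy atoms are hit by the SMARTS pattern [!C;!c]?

3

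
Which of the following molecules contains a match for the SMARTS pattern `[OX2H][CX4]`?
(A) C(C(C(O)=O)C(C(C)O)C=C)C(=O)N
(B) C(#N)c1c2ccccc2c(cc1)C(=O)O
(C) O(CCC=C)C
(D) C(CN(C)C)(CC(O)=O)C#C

A

[OX2H][CX4] describes a hydroxyl oxygen bound to an sp3 (X4) carbon (an aliphatic alcohol).
(A) contains a hydroxyl group (-OH), which satisfies every atom and bond constraint.
(B) has a carboxylic acid group (-C(=O)OH) but the -OH is on a CX3 carbonyl carbon, not a CX4 carbon.
(C) has a methoxy ether (-OCH3) but the oxygen has H0 (ether), not H1.
(D) has a carboxylic acid group (-C(=O)OH) but the -OH is on a CX3 carbonyl carbon, not a CX4 carbon.
So the answer is (A).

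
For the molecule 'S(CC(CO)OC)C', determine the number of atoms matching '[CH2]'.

2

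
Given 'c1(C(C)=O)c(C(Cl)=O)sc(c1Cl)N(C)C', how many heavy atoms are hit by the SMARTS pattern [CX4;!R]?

3

The query [CX4;!R] means: aliphatic carbon with four total connections, not in a ring.
Check the 15 heavy atoms by environment: 1× s (aromatic, X2, in 5-ring) → no; 4× c (aromatic, X3, in 5-ring) → no; 2× C (X3, acyclic) → no; 2× O (X1, acyclic) → no; 3× C (X4, acyclic) → match; 2× Cl (X1, acyclic) → no; 1× N (X3, acyclic) → no.
That gives 3 matching atoms.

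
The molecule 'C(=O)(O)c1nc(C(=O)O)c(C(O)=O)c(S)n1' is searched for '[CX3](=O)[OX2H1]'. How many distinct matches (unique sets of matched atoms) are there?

3

[CX3](=O)[OX2H1] is the SMARTS for a carboxylic acid: an sp2 carbon double-bonded to O and single-bonded to an -OH oxygen.
The molecule carries 3 separate instances of a carboxylic acid group (-C(=O)OH) meeting every constraint; each maps to a distinct set of atoms, giving 3 matches.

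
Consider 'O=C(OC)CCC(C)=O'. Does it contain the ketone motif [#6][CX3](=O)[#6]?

The pattern [#6][CX3](=O)[#6] describes a carbonyl carbon (no H) flanked by two carbons — a ketone.
The molecule carries an acetyl/ketone group (-C(=O)CH3), whose atoms satisfy every constraint of the query, so the pattern matches.

Yes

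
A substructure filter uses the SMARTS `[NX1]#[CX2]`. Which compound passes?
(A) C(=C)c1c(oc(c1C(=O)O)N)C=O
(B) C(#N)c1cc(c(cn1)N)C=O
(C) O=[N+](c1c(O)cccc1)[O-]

[NX1]#[CX2] describes a nitrogen triple-bonded to a two-connected carbon (a nitrile).
(A) has a primary amino group (-NH2) but the nitrogen is NX3 (three connections), not NX1 triple-bonded.
(B) contains a nitrile (-C#N), which satisfies every atom and bond constraint.
(C) has a nitro group (-[N+](=O)[O-]) but there is no C#N triple bond.
So the answer is (B).

B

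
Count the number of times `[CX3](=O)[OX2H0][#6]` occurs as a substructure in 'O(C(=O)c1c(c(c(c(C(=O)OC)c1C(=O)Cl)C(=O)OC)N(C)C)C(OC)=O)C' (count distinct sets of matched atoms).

[CX3](=O)[OX2H0][#6] is the SMARTS for an ester: a carbonyl carbon bonded to an oxygen that is itself bonded to carbon (no H on that O).
The molecule carries 4 separate instances of a methyl-ester group (-C(=O)OCH3) meeting every constraint; each maps to a distinct set of atoms, giving 4 matches.

4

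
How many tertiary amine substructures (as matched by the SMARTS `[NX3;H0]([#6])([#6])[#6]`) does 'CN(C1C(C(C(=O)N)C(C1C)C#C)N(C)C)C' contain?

2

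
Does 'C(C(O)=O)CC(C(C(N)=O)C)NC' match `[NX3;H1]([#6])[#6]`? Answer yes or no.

Yes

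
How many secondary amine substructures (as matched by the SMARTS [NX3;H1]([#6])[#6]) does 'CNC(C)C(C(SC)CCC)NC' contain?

2

[NX3;H1]([#6])[#6] is the SMARTS for a secondary amine: a trivalent nitrogen with one H, bonded to two carbons.
The molecule carries 2 separate instances of an N-methylamino group (-NHCH3) meeting every constraint; each maps to a distinct set of atoms, giving 2 matches.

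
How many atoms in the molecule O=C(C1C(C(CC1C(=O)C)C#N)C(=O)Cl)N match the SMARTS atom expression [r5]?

5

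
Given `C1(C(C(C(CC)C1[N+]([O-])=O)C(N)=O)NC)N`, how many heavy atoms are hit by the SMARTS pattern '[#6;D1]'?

2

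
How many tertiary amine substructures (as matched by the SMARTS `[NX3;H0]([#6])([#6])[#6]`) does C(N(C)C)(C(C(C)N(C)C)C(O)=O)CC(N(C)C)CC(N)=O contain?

[NX3;H0]([#6])([#6])[#6] is the SMARTS for a tertiary amine: a trivalent nitrogen with no H, bonded to three carbons.
The molecule carries 3 separate instances of a dimethylamino group (-N(CH3)2) meeting every constraint; each maps to a distinct set of atoms, giving 3 matches.

3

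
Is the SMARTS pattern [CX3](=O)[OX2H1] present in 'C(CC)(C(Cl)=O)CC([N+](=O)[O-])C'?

No

The pattern [CX3](=O)[OX2H1] describes an sp2 carbon double-bonded to O and single-bonded to an -OH oxygen — a carboxylic acid.
The closest candidate here is an acyl chloride (-C(=O)Cl), but the carbonyl is bonded to Cl, not to an -OH oxygen. No other fragment satisfies the full query, so there is no match.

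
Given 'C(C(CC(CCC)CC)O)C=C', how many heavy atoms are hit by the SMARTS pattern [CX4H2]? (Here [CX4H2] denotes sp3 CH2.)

5

Check the 12 heavy atoms by environment: 5× C (H2, X4) → match; 2× C (H1, X4) → no; 2× C (H3, X4) → no; 1× O (H1, X2) → no; 1× C (H1, X3) → no; 1× C (H2, X3) → no.
That gives 5 matching atoms.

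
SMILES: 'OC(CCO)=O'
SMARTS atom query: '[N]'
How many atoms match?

0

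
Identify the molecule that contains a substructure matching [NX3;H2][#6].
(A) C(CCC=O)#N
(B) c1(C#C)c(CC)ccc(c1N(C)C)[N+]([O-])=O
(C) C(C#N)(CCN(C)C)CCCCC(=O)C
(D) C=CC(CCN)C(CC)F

D

[NX3;H2][#6] describes a trivalent nitrogen with two H attached to carbon (a primary amine).
(A) has a nitrile (-C#N) but the nitrogen is NX1 (triple-bonded), not NX3 with two H.
(B) has a dimethylamino group (-N(CH3)2) but the nitrogen has H0, not H2.
(C) has a nitrile (-C#N) but the nitrogen is NX1 (triple-bonded), not NX3 with two H.
(D) contains a primary amino group (-NH2), which satisfies every atom and bond constraint.
So the answer is (D).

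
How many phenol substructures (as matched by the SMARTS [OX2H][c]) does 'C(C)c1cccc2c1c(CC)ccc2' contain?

0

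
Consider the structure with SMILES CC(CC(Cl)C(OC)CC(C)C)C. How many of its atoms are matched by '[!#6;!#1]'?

2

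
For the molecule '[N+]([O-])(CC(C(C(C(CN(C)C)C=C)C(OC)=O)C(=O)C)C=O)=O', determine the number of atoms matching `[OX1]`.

The query [OX1] means: aliphatic oxygen with one total connection — typically a carbonyl =O or an oxide.
Check the 23 heavy atoms by environment: 10× C (X4) → no; 1× N (X3) → no; 5× C (X3) → no; 4× O (X1) → match; 1× N (charge +1, X3) → no; 1× O (charge -1, X1) → match; 1× O (X2) → no.
Summing the matching environments: 4 + 1 = 5 matching atoms.

5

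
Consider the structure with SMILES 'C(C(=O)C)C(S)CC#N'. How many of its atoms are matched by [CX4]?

4

The query [CX4] means: C with X4: aliphatic carbon with exactly 4 total connections (bonds + H).
Check the 9 heavy atoms by environment: 4× C (X4) → match; 1× C (X3) → no; 1× O (X1) → no; 1× C (X2) → no; 1× N (X1) → no; 1× S (X2) → no.
That gives 4 matching atoms.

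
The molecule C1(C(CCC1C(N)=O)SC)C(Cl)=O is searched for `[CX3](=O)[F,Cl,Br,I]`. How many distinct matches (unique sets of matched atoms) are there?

[CX3](=O)[F,Cl,Br,I] is the SMARTS for an acyl halide: a carbonyl carbon bonded to a halogen.
Exactly one fragment in the molecule meets all constraints, giving 1 match.

1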